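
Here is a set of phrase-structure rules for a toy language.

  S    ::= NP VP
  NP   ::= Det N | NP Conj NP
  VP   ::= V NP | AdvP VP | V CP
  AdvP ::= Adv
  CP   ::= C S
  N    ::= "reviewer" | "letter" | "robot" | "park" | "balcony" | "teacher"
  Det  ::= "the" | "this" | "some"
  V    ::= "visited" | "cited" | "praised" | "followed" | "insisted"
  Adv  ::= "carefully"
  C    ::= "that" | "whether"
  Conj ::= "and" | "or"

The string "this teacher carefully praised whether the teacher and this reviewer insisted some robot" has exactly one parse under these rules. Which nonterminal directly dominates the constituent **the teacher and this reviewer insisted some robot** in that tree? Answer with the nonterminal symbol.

CP

S
  NP
    Det: this
    N: teacher
  VP
    AdvP
      Adv: carefully
    VP
      V: praised
      CP
        C: whether
        S
          NP
            NP
              Det: the
              N: teacher
            Conj: and
            NP
              Det: this
              N: reviewer
          VP
            V: insisted
            NP
              Det: some
              N: robot
The span 'the teacher and this reviewer insisted some robot' is the S node built by S → NP VP.
Its mother is the CP built by CP → C S.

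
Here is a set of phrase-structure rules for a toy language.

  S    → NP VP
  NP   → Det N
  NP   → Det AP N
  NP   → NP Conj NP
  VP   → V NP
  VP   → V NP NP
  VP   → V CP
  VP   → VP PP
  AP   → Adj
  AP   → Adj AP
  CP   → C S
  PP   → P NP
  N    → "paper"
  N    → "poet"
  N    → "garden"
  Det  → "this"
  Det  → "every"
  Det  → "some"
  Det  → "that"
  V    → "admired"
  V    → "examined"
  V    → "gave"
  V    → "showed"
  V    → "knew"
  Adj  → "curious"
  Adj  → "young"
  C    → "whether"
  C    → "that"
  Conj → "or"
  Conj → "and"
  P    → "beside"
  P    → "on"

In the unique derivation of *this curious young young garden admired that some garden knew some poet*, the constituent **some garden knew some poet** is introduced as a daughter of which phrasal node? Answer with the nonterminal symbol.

CP

[S [NP [Det this] [AP [Adj curious] [AP [Adj young] [AP [Adj young]]]] [N garden]] [VP [V admired] [CP [C that] [S [NP [Det some] [N garden]] [VP [V knew] [NP [Det some] [N poet]]]]]]]
The span 'some garden knew some poet' is the S node built by S → NP VP.
Its mother is the CP built by CP → C S.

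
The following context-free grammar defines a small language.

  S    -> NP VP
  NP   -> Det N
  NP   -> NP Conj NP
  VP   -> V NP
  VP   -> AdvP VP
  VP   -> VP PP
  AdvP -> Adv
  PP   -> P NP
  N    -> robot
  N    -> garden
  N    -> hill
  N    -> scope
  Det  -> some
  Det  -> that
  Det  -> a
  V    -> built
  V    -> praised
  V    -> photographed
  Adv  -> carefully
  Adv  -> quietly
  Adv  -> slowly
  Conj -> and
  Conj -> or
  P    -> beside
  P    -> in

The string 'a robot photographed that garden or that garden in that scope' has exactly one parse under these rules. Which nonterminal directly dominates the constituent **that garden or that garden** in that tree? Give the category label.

VP

[S [NP [Det a] [N robot]] [VP [VP [V photographed] [NP [NP [Det that] [N garden]] [Conj or] [NP [Det that] [N garden]]]] [PP [P in] [NP [Det that] [N scope]]]]]
The span 'that garden or that garden' is the NP node built by NP → NP Conj NP.
Its mother is the VP built by VP → V NP.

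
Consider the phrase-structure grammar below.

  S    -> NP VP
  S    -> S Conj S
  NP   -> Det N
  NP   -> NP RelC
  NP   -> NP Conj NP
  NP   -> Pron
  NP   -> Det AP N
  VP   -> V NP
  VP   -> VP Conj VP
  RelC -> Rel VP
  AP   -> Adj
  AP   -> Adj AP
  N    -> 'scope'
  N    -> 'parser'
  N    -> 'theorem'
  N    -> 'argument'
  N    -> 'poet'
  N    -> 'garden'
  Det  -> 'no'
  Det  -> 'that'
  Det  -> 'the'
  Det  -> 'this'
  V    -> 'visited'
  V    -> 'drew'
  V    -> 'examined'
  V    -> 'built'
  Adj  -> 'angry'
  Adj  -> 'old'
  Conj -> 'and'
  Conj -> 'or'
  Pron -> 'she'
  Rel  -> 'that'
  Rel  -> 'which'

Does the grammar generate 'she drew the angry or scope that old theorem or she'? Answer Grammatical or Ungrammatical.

An Adj word can never sit immediately before a Conj word in any string this grammar generates, so the substring 'angry or' rules out a derivation.

Ungrammatical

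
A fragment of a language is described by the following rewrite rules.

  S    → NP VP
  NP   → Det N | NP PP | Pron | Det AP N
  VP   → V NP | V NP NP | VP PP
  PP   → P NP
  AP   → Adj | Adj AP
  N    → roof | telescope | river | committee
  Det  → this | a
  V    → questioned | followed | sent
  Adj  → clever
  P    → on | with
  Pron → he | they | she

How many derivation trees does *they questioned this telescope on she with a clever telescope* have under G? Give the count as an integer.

5

Two of the 5 distinct bracketings:
[S [NP [Pron they]] [VP [V questioned] [NP [NP [Det this] [N telescope]] [PP [P on] [NP [NP [Pron she]] [PP [P with] [NP [Det a] [AP [Adj clever]] [N telescope]]]]]]]]
[S [NP [Pron they]] [VP [V questioned] [NP [NP [NP [Det this] [N telescope]] [PP [P on] [NP [Pron she]]]] [PP [P with] [NP [Det a] [AP [Adj clever]] [N telescope]]]]]]
The trees differ in how a recursive rule is bracketed over the same span.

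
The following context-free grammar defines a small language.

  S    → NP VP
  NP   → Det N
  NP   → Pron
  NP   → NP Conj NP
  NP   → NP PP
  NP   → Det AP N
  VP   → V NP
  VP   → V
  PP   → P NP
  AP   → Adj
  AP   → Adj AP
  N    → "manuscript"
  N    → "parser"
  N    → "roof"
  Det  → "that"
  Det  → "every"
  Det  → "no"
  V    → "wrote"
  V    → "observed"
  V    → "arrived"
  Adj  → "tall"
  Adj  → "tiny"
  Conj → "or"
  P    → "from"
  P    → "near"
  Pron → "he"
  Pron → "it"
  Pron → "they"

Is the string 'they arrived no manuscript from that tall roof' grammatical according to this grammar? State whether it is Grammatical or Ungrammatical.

S
  NP
    Pron: they
  VP
    V: arrived
    NP
      NP
        Det: no
        N: manuscript
      PP
        P: from
        NP
          Det: that
          AP
            Adj: tall
          N: roof
The bracketing above is licensed at every node by one of the given productions, with S at the root.

Grammatical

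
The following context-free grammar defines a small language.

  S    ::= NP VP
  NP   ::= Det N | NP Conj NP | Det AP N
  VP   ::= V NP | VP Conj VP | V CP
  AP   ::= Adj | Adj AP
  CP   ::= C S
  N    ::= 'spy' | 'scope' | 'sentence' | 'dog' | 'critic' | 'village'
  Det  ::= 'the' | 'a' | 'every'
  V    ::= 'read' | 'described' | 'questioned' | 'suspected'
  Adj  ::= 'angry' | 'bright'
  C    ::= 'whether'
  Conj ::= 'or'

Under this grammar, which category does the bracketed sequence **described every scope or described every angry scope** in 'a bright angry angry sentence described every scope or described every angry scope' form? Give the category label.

S
  NP
    Det: a
    AP
      Adj: bright
      AP
        Adj: angry
        AP
          Adj: angry
    N: sentence
  VP
    VP
      V: described
      NP
        Det: every
        N: scope
    Conj: or
    VP
      V: described
      NP
        Det: every
        AP
          Adj: angry
        N: scope
The span 'described every scope or described every angry scope' is the VP node built by VP → VP Conj VP.

VP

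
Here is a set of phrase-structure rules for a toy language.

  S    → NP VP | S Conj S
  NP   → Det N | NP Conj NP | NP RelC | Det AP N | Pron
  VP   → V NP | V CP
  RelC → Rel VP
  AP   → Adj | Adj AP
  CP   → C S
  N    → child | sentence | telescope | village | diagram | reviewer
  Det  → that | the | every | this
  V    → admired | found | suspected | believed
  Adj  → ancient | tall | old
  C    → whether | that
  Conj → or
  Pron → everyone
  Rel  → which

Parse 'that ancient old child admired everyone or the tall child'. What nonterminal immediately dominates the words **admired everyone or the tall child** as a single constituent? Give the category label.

[S [NP [Det that] [AP [Adj ancient] [AP [Adj old]]] [N child]] [VP [V admired] [NP [NP [Pron everyone]] [Conj or] [NP [Det the] [AP [Adj tall]] [N child]]]]]
The span 'admired everyone or the tall child' is the VP node built by VP → V NP.

VP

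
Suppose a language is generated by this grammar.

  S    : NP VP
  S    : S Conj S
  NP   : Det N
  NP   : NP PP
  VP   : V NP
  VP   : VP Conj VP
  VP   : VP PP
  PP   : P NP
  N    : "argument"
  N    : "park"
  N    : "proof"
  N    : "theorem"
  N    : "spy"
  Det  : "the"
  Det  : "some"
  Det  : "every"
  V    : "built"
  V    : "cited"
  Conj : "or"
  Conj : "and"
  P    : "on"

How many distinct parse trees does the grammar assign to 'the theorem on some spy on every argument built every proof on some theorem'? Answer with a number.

4

Two of the 4 distinct bracketings:
[S [NP [NP [Det the] [N theorem]] [PP [P on] [NP [NP [Det some] [N spy]] [PP [P on] [NP [Det every] [N argument]]]]]] [VP [V built] [NP [NP [Det every] [N proof]] [PP [P on] [NP [Det some] [N theorem]]]]]]
[S [NP [NP [Det the] [N theorem]] [PP [P on] [NP [NP [Det some] [N spy]] [PP [P on] [NP [Det every] [N argument]]]]]] [VP [VP [V built] [NP [Det every] [N proof]]] [PP [P on] [NP [Det some] [N theorem]]]]]
The difference turns on whether VP → VP PP is used at the relevant span, versus an alternative expansion of VP.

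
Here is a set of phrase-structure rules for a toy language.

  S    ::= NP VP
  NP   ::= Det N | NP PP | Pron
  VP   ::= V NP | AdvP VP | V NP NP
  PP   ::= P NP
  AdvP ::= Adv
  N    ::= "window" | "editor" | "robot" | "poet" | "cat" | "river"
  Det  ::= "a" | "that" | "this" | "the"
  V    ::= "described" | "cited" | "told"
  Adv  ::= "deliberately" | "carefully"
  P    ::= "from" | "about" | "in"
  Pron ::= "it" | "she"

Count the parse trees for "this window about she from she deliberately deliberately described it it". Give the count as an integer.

2

The two bracketings:
[S [NP [NP [Det this] [N window]] [PP [P about] [NP [NP [Pron she]] [PP [P from] [NP [Pron she]]]]]] [VP [AdvP [Adv deliberately]] [VP [AdvP [Adv deliberately]] [VP [V described] [NP [Pron it]] [NP [Pron it]]]]]]
[S [NP [NP [NP [Det this] [N window]] [PP [P about] [NP [Pron she]]]] [PP [P from] [NP [Pron she]]]] [VP [AdvP [Adv deliberately]] [VP [AdvP [Adv deliberately]] [VP [V described] [NP [Pron it]] [NP [Pron it]]]]]]
The trees differ in how a recursive rule is bracketed over the same span.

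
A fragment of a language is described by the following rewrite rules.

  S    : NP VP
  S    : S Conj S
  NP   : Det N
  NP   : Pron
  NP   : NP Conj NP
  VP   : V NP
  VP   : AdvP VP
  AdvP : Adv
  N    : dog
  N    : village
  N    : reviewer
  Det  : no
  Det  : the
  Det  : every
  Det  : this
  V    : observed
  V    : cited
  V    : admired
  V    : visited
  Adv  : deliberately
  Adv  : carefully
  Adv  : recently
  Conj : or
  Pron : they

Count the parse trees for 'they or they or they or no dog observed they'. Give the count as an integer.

5

Two of the 5 distinct bracketings:
[S [NP [NP [Pron they]] [Conj or] [NP [NP [Pron they]] [Conj or] [NP [NP [Pron they]] [Conj or] [NP [Det no] [N dog]]]]] [VP [V observed] [NP [Pron they]]]]
[S [NP [NP [Pron they]] [Conj or] [NP [NP [NP [Pron they]] [Conj or] [NP [Pron they]]] [Conj or] [NP [Det no] [N dog]]]] [VP [V observed] [NP [Pron they]]]]
The trees differ in how a recursive rule is bracketed over the same span.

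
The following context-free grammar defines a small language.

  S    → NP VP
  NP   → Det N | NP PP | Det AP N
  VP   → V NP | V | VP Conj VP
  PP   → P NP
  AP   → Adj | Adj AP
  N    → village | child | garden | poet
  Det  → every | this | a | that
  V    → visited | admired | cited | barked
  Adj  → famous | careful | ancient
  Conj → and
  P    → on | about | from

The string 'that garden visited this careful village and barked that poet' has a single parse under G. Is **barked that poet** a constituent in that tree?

[S [NP [Det that] [N garden]] [VP [VP [V visited] [NP [Det this] [AP [Adj careful]] [N village]]] [Conj and] [VP [V barked] [NP [Det that] [N poet]]]]]
The words 'barked that poet' are exhaustively dominated by a single VP node (built by VP → V NP), so they form a constituent.

Yes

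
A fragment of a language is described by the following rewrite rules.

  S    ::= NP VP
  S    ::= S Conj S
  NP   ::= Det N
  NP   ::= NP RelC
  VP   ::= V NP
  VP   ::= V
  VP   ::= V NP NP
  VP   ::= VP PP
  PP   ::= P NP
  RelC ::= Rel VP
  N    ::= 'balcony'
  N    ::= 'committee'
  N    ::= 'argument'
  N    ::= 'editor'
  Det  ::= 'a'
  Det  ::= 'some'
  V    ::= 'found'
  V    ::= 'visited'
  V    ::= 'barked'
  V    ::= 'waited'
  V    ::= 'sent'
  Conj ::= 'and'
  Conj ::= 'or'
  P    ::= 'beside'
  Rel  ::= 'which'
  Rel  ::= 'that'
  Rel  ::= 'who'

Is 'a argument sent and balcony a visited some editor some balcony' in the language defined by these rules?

A Conj word can never sit immediately before an N word in any string this grammar generates, so the substring 'and balcony' rules out a derivation.

Ungrammatical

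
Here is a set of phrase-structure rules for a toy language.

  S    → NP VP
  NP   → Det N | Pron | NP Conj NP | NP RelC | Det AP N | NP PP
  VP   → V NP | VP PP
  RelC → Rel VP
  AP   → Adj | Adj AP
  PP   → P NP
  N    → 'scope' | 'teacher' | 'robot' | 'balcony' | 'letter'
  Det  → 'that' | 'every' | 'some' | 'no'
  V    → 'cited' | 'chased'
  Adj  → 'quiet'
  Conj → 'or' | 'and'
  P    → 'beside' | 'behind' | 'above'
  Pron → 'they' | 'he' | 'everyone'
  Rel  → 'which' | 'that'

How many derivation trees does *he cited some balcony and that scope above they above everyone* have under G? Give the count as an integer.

Two of the 9 distinct bracketings:
[S [NP [Pron he]] [VP [V cited] [NP [NP [Det some] [N balcony]] [Conj and] [NP [NP [Det that] [N scope]] [PP [P above] [NP [NP [Pron they]] [PP [P above] [NP [Pron everyone]]]]]]]]]
[S [NP [Pron he]] [VP [V cited] [NP [NP [Det some] [N balcony]] [Conj and] [NP [NP [NP [Det that] [N scope]] [PP [P above] [NP [Pron they]]]] [PP [P above] [NP [Pron everyone]]]]]]]
The trees differ in how a recursive rule is bracketed over the same span.

9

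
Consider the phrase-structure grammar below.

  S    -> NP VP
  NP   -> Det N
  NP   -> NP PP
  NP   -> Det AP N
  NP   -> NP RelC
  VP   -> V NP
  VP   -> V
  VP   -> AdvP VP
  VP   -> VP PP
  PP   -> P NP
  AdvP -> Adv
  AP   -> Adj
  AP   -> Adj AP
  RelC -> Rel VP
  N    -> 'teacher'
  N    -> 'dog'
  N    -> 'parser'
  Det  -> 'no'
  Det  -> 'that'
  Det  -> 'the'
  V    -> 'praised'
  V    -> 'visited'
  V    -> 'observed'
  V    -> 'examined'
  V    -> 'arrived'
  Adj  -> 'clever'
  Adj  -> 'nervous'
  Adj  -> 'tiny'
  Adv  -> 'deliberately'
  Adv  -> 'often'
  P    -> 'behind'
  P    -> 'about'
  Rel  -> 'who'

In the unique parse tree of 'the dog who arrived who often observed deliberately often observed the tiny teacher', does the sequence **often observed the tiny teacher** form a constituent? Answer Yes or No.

[S [NP [NP [NP [Det the] [N dog]] [RelC [Rel who] [VP [V arrived]]]] [RelC [Rel who] [VP [AdvP [Adv often]] [VP [V observed]]]]] [VP [AdvP [Adv deliberately]] [VP [AdvP [Adv often]] [VP [V observed] [NP [Det the] [AP [Adj tiny]] [N teacher]]]]]]
The words 'often observed the tiny teacher' are exhaustively dominated by a single VP node (built by VP → AdvP VP), so they form a constituent.

Yes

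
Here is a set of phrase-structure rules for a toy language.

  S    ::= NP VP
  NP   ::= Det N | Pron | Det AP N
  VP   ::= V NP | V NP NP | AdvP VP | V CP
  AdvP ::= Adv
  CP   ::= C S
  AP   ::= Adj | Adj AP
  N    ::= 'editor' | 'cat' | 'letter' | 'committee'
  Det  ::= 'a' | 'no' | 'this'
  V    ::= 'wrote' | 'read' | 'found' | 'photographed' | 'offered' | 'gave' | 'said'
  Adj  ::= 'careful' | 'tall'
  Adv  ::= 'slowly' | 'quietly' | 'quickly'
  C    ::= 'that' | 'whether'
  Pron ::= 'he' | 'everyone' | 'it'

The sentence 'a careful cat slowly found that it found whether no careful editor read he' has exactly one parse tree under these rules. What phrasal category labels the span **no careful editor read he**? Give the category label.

S
  NP
    Det: a
    AP
      Adj: careful
    N: cat
  VP
    AdvP
      Adv: slowly
    VP
      V: found
      CP
        C: that
        S
          NP
            Pron: it
          VP
            V: found
            CP
              C: whether
              S
                NP
                  Det: no
                  AP
                    Adj: careful
                  N: editor
                VP
                  V: read
                  NP
                    Pron: he
The span 'no careful editor read he' is the S node built by S → NP VP.

S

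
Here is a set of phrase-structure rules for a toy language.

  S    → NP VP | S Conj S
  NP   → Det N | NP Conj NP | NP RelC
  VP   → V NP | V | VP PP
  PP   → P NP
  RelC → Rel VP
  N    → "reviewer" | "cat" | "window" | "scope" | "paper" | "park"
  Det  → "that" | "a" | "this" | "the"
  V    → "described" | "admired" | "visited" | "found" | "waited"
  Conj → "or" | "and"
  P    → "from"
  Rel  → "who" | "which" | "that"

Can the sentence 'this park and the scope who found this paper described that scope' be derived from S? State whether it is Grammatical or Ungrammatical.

Grammatical

S
  NP
    NP
      Det: this
      N: park
    Conj: and
    NP
      NP
        Det: the
        N: scope
      RelC
        Rel: who
        VP
          V: found
          NP
            Det: this
            N: paper
  VP
    V: described
    NP
      Det: that
      N: scope
The bracketing above is licensed at every node by one of the given productions, with S at the root.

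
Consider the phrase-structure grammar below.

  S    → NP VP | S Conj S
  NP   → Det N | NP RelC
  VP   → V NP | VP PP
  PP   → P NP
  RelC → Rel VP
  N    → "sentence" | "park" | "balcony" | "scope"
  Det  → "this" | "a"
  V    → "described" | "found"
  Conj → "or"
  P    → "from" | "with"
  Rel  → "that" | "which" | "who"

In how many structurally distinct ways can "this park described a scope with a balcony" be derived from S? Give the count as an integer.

[S [NP [Det this] [N park]] [VP [VP [V described] [NP [Det a] [N scope]]] [PP [P with] [NP [Det a] [N balcony]]]]]
No rule offers an alternative attachment or grouping for any span, so this is the only derivation.

1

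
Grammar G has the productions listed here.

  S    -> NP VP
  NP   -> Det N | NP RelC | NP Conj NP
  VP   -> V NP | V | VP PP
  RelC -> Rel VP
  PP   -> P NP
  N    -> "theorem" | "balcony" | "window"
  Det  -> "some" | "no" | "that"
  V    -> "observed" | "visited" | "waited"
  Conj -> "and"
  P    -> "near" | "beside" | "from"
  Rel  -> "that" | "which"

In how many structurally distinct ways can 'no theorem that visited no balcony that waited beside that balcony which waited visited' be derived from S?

Two of the 7 distinct bracketings:
[S [NP [NP [Det no] [N theorem]] [RelC [Rel that] [VP [V visited] [NP [NP [Det no] [N balcony]] [RelC [Rel that] [VP [VP [V waited]] [PP [P beside] [NP [NP [Det that] [N balcony]] [RelC [Rel which] [VP [V waited]]]]]]]]]]] [VP [V visited]]]
[S [NP [NP [Det no] [N theorem]] [RelC [Rel that] [VP [V visited] [NP [NP [NP [Det no] [N balcony]] [RelC [Rel that] [VP [VP [V waited]] [PP [P beside] [NP [Det that] [N balcony]]]]]] [RelC [Rel which] [VP [V waited]]]]]]] [VP [V visited]]]
The trees differ in how a recursive rule is bracketed over the same span.

7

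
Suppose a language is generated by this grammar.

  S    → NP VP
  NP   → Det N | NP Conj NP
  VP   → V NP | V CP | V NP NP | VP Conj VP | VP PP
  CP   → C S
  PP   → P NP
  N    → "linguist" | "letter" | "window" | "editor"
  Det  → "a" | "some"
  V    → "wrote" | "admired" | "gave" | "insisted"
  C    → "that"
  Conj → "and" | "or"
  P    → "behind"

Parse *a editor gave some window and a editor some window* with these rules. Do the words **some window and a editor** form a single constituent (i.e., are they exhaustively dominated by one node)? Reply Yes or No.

[S [NP [Det a] [N editor]] [VP [V gave] [NP [NP [Det some] [N window]] [Conj and] [NP [Det a] [N editor]]] [NP [Det some] [N window]]]]
The words 'some window and a editor' are exhaustively dominated by a single NP node (built by NP → NP Conj NP), so they form a constituent.

Yes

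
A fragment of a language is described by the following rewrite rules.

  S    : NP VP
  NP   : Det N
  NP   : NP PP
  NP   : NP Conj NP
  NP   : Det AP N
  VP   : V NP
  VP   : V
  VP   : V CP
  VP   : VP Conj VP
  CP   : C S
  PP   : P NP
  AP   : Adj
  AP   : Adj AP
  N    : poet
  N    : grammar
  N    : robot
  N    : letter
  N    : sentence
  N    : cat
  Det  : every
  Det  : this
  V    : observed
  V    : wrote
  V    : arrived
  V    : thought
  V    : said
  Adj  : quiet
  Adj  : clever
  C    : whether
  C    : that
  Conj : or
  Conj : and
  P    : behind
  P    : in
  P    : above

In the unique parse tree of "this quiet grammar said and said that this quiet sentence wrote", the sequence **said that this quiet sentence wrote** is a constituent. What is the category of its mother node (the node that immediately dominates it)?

S
  NP
    Det: this
    AP
      Adj: quiet
    N: grammar
  VP
    VP
      V: said
    Conj: and
    VP
      V: said
      CP
        C: that
        S
          NP
            Det: this
            AP
              Adj: quiet
            N: sentence
          VP
            V: wrote
The span 'said that this quiet sentence wrote' is the VP node built by VP → V CP.
Its mother is the VP built by VP → VP Conj VP.

VP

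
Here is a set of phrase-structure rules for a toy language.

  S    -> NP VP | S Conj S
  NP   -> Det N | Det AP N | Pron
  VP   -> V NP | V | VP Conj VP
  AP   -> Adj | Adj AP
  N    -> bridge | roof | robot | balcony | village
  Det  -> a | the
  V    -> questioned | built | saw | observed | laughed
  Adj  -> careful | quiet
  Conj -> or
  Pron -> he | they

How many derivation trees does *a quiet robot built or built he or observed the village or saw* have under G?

5

Two of the 5 distinct bracketings:
[S [NP [Det a] [AP [Adj quiet]] [N robot]] [VP [VP [V built]] [Conj or] [VP [VP [V built] [NP [Pron he]]] [Conj or] [VP [VP [V observed] [NP [Det the] [N village]]] [Conj or] [VP [V saw]]]]]]
[S [NP [Det a] [AP [Adj quiet]] [N robot]] [VP [VP [V built]] [Conj or] [VP [VP [VP [V built] [NP [Pron he]]] [Conj or] [VP [V observed] [NP [Det the] [N village]]]] [Conj or] [VP [V saw]]]]]
The trees differ in how a recursive rule is bracketed over the same span.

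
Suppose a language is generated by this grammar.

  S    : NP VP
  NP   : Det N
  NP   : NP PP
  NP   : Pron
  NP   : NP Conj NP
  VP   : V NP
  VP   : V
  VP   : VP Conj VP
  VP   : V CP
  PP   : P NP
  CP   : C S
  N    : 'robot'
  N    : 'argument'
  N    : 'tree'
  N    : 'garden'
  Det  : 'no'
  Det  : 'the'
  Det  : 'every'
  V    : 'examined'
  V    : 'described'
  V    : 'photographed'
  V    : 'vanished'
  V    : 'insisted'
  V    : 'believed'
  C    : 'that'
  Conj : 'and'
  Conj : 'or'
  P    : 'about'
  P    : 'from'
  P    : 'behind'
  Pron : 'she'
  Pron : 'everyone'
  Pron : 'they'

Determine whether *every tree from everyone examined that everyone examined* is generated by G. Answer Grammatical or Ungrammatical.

Grammatical

[S [NP [NP [Det every] [N tree]] [PP [P from] [NP [Pron everyone]]]] [VP [V examined] [CP [C that] [S [NP [Pron everyone]] [VP [V examined]]]]]]
The bracketing above is licensed at every node by one of the given productions, with S at the root.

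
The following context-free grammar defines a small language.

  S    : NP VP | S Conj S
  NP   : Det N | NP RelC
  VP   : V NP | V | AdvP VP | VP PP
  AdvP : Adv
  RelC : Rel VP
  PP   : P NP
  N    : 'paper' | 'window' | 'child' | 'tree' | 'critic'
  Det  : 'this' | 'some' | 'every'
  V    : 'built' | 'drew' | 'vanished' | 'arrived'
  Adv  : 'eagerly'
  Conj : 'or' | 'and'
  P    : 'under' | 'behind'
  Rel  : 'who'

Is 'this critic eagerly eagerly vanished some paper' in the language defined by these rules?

S
  NP
    Det: this
    N: critic
  VP
    AdvP
      Adv: eagerly
    VP
      AdvP
        Adv: eagerly
      VP
        V: vanished
        NP
          Det: some
          N: paper
Each bracket corresponds to one application of a listed rule, so the string is derivable from S.

Grammatical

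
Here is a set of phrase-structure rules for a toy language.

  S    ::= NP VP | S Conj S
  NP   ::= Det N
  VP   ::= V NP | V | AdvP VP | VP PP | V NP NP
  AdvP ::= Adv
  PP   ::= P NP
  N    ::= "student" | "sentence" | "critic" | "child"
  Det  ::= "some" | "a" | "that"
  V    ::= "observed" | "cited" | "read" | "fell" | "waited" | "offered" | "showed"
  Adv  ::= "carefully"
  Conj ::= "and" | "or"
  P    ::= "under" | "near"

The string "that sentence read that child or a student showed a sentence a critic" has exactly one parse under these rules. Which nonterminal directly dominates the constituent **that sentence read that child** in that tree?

S
  S
    NP
      Det: that
      N: sentence
    VP
      V: read
      NP
        Det: that
        N: child
  Conj: or
  S
    NP
      Det: a
      N: student
    VP
      V: showed
      NP
        Det: a
        N: sentence
      NP
        Det: a
        N: critic
The span 'that sentence read that child' is the S node built by S → NP VP.
Its mother is the S built by S → S Conj S.

S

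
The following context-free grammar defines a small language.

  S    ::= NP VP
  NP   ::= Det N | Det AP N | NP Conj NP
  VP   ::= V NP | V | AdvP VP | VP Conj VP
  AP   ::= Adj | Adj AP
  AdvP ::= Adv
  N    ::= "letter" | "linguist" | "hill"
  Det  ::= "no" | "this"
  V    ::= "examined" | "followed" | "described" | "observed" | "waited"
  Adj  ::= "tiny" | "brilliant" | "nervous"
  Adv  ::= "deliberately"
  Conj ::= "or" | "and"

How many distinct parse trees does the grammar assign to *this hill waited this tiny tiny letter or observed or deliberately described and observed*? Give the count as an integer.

7

Two of the 7 distinct bracketings:
[S [NP [Det this] [N hill]] [VP [VP [V waited] [NP [Det this] [AP [Adj tiny] [AP [Adj tiny]]] [N letter]]] [Conj or] [VP [VP [V observed]] [Conj or] [VP [AdvP [Adv deliberately]] [VP [VP [V described]] [Conj and] [VP [V observed]]]]]]]
[S [NP [Det this] [N hill]] [VP [VP [V waited] [NP [Det this] [AP [Adj tiny] [AP [Adj tiny]]] [N letter]]] [Conj or] [VP [VP [V observed]] [Conj or] [VP [VP [AdvP [Adv deliberately]] [VP [V described]]] [Conj and] [VP [V observed]]]]]]
The trees differ in how a recursive rule is bracketed over the same span.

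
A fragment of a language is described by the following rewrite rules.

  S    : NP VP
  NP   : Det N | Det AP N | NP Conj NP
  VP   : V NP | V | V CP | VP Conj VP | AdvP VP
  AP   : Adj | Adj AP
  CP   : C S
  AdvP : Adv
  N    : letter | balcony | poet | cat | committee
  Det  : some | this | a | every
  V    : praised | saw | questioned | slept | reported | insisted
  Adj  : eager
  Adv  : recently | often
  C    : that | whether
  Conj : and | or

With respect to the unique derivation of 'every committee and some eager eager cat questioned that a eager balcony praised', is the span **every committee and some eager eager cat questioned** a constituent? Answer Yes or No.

No

[S [NP [NP [Det every] [N committee]] [Conj and] [NP [Det some] [AP [Adj eager] [AP [Adj eager]]] [N cat]]] [VP [V questioned] [CP [C that] [S [NP [Det a] [AP [Adj eager]] [N balcony]] [VP [V praised]]]]]]
The smallest constituent containing 'every committee and some eager eager cat questioned' is the S spanning 'every committee and some eager eager cat questioned that a eager balcony praised'; no single node in the tree dominates exactly the given words.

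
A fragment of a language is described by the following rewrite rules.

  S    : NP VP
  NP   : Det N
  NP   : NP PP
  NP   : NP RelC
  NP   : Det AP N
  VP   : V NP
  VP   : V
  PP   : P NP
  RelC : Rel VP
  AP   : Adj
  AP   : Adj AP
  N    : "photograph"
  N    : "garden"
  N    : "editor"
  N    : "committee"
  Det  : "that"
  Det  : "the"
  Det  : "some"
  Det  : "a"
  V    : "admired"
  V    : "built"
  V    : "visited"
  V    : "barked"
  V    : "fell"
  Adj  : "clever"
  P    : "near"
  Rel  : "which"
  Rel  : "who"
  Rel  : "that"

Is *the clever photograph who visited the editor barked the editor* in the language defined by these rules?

[S [NP [NP [Det the] [AP [Adj clever]] [N photograph]] [RelC [Rel who] [VP [V visited] [NP [Det the] [N editor]]]]] [VP [V barked] [NP [Det the] [N editor]]]]
Every word is introduced by a lexical rule and the phrasal rules combine the resulting categories into a single S.

Grammatical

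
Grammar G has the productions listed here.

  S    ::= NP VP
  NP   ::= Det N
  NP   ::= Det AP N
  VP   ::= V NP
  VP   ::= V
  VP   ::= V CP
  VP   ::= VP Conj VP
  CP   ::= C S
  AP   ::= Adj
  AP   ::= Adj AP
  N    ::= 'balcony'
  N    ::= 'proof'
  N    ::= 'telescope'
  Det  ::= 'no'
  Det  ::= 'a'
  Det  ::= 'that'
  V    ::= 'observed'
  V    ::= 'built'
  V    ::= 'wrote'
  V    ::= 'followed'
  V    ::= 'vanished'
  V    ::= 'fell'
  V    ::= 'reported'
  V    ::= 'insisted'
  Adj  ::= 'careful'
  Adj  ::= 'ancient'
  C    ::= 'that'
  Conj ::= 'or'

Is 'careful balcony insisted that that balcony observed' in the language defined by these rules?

Ungrammatical

For S → NP VP, no prefix of the string parses as an NP.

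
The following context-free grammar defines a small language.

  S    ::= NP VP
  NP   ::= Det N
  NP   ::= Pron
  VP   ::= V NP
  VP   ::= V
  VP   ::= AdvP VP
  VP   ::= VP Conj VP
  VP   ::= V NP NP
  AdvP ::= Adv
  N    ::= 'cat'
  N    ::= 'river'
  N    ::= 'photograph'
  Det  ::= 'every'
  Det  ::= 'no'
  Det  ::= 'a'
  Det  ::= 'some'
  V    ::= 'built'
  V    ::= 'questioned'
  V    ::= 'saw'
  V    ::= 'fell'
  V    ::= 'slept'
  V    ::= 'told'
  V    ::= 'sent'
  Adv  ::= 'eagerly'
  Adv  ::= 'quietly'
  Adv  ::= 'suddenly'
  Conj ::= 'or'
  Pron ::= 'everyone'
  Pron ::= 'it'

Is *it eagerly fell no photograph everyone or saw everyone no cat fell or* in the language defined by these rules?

Ungrammatical

For S → NP VP, the only prefix that parses as NP is 'it', but the remainder 'eagerly fell no photograph everyone or saw everyone no cat fell or' is not a VP under these rules.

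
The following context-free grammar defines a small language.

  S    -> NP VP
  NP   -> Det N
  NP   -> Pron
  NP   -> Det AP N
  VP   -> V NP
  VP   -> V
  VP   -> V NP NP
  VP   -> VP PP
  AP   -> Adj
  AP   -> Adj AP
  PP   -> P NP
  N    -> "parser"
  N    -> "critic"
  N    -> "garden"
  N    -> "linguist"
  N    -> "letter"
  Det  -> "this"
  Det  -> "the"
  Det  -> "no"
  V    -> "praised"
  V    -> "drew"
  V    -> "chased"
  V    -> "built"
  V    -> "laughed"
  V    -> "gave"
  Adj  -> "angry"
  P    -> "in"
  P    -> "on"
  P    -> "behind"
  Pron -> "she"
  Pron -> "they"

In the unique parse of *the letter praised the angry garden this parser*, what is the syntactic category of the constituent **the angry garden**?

NP

S
  NP
    Det: the
    N: letter
  VP
    V: praised
    NP
      Det: the
      AP
        Adj: angry
      N: garden
    NP
      Det: this
      N: parser
The span 'the angry garden' is the NP node built by NP → Det AP N.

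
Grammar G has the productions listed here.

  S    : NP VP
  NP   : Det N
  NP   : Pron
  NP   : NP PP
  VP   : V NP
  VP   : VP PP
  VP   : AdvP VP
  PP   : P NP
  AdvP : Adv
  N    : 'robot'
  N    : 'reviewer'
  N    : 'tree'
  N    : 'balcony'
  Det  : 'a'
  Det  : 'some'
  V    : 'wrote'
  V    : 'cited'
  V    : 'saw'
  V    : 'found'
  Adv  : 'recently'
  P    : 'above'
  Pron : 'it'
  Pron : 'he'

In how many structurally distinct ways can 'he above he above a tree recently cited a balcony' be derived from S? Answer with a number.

The two bracketings:
[S [NP [NP [Pron he]] [PP [P above] [NP [NP [Pron he]] [PP [P above] [NP [Det a] [N tree]]]]]] [VP [AdvP [Adv recently]] [VP [V cited] [NP [Det a] [N balcony]]]]]
[S [NP [NP [NP [Pron he]] [PP [P above] [NP [Pron he]]]] [PP [P above] [NP [Det a] [N tree]]]] [VP [AdvP [Adv recently]] [VP [V cited] [NP [Det a] [N balcony]]]]]
The trees differ in how a recursive rule is bracketed over the same span.

2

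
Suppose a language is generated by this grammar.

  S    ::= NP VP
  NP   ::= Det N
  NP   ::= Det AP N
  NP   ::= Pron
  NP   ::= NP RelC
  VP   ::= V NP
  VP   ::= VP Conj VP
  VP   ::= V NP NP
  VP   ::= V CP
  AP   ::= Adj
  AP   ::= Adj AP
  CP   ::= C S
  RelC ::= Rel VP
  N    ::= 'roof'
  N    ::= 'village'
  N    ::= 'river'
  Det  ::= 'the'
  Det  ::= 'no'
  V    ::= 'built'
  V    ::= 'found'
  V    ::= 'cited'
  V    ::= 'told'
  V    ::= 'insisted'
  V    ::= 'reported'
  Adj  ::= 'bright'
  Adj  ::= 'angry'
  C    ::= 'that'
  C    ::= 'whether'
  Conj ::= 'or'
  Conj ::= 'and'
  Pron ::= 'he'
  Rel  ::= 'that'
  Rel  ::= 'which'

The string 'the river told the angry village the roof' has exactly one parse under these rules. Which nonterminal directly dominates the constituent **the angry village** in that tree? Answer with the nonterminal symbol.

S
  NP
    Det: the
    N: river
  VP
    V: told
    NP
      Det: the
      AP
        Adj: angry
      N: village
    NP
      Det: the
      N: roof
The span 'the angry village' is the NP node built by NP → Det AP N.
Its mother is the VP built by VP → V NP NP.

VP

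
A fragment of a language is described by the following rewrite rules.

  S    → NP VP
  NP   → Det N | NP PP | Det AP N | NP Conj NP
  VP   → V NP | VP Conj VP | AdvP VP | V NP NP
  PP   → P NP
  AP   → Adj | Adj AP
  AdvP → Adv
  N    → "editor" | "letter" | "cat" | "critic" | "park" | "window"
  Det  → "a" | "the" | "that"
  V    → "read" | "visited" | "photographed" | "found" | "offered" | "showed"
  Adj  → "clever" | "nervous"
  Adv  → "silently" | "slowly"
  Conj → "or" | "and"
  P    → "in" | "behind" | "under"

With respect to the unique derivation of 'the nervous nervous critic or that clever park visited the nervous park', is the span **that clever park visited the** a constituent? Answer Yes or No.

[S [NP [NP [Det the] [AP [Adj nervous] [AP [Adj nervous]]] [N critic]] [Conj or] [NP [Det that] [AP [Adj clever]] [N park]]] [VP [V visited] [NP [Det the] [AP [Adj nervous]] [N park]]]]
The smallest constituent containing 'that clever park visited the' is the S spanning 'the nervous nervous critic or that clever park visited the nervous park'; no single node in the tree dominates exactly the given words.

No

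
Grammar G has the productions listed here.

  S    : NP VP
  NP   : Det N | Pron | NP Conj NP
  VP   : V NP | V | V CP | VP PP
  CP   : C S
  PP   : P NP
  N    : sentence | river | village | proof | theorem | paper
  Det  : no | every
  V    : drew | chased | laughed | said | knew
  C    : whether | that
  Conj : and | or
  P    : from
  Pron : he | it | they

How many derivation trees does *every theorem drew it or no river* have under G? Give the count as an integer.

[S [NP [Det every] [N theorem]] [VP [V drew] [NP [NP [Pron it]] [Conj or] [NP [Det no] [N river]]]]]
No rule offers an alternative attachment or grouping for any span, so this is the only derivation.

1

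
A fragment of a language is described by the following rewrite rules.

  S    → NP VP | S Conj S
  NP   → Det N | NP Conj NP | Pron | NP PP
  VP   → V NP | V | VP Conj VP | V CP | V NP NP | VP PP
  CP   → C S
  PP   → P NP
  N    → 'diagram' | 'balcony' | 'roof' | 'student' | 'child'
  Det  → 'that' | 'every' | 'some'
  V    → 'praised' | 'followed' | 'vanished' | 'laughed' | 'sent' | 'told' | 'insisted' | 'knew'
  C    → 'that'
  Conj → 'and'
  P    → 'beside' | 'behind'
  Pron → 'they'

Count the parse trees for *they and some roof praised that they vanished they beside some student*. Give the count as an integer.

3

Two of the 3 distinct bracketings:
[S [NP [NP [Pron they]] [Conj and] [NP [Det some] [N roof]]] [VP [V praised] [CP [C that] [S [NP [Pron they]] [VP [V vanished] [NP [NP [Pron they]] [PP [P beside] [NP [Det some] [N student]]]]]]]]]
[S [NP [NP [Pron they]] [Conj and] [NP [Det some] [N roof]]] [VP [V praised] [CP [C that] [S [NP [Pron they]] [VP [VP [V vanished] [NP [Pron they]]] [PP [P beside] [NP [Det some] [N student]]]]]]]]
The difference turns on whether NP → NP PP is used at the relevant span, versus an alternative expansion of NP.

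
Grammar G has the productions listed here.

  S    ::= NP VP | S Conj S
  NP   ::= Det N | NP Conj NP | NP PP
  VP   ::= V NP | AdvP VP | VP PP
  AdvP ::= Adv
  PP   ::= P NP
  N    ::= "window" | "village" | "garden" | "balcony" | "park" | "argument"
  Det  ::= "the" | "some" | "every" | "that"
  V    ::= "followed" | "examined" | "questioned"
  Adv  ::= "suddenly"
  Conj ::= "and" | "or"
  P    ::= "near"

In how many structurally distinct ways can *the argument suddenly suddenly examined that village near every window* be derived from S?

Two of the 4 distinct bracketings:
[S [NP [Det the] [N argument]] [VP [AdvP [Adv suddenly]] [VP [AdvP [Adv suddenly]] [VP [V examined] [NP [NP [Det that] [N village]] [PP [P near] [NP [Det every] [N window]]]]]]]]
[S [NP [Det the] [N argument]] [VP [AdvP [Adv suddenly]] [VP [AdvP [Adv suddenly]] [VP [VP [V examined] [NP [Det that] [N village]]] [PP [P near] [NP [Det every] [N window]]]]]]]
The difference turns on whether NP → NP PP is used at the relevant span, versus an alternative expansion of NP.

4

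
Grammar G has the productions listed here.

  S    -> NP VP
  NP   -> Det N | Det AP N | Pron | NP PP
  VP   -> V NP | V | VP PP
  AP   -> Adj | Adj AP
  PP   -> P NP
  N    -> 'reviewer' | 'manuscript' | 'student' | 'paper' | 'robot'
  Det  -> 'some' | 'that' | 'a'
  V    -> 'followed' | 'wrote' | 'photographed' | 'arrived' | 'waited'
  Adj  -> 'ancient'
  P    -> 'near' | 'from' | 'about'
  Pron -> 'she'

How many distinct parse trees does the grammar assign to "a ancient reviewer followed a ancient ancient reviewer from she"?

2

The two bracketings:
[S [NP [Det a] [AP [Adj ancient]] [N reviewer]] [VP [V followed] [NP [NP [Det a] [AP [Adj ancient] [AP [Adj ancient]]] [N reviewer]] [PP [P from] [NP [Pron she]]]]]]
[S [NP [Det a] [AP [Adj ancient]] [N reviewer]] [VP [VP [V followed] [NP [Det a] [AP [Adj ancient] [AP [Adj ancient]]] [N reviewer]]] [PP [P from] [NP [Pron she]]]]]
The difference turns on whether NP → NP PP is used at the relevant span, versus an alternative expansion of NP.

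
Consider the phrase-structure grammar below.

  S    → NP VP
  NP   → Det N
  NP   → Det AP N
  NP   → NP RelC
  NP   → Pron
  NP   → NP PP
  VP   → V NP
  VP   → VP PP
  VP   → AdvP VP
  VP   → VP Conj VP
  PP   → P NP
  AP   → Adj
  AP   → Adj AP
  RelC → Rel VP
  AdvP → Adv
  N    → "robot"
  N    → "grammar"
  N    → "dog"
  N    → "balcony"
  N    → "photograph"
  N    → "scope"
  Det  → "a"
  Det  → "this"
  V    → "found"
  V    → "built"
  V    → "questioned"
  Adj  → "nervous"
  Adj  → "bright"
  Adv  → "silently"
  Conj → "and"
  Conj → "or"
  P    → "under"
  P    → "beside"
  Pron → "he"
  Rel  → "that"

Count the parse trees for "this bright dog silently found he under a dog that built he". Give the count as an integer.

Two of the 4 distinct bracketings:
[S [NP [Det this] [AP [Adj bright]] [N dog]] [VP [VP [AdvP [Adv silently]] [VP [V found] [NP [Pron he]]]] [PP [P under] [NP [NP [Det a] [N dog]] [RelC [Rel that] [VP [V built] [NP [Pron he]]]]]]]]
[S [NP [Det this] [AP [Adj bright]] [N dog]] [VP [AdvP [Adv silently]] [VP [V found] [NP [NP [NP [Pron he]] [PP [P under] [NP [Det a] [N dog]]]] [RelC [Rel that] [VP [V built] [NP [Pron he]]]]]]]]
The difference turns on whether NP → NP PP is used at the relevant span, versus an alternative expansion of NP.

4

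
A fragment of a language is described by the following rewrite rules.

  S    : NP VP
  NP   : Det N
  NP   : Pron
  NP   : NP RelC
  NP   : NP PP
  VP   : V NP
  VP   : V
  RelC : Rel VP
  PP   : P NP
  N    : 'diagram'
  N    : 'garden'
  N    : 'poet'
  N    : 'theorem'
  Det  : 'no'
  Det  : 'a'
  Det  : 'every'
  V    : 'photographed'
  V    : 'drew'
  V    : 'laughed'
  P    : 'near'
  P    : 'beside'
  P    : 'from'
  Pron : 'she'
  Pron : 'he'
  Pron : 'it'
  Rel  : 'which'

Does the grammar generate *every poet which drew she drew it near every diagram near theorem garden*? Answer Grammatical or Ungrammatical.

Ungrammatical

A P word can never sit immediately before an N word in any string this grammar generates, so the substring 'near theorem' rules out a derivation.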